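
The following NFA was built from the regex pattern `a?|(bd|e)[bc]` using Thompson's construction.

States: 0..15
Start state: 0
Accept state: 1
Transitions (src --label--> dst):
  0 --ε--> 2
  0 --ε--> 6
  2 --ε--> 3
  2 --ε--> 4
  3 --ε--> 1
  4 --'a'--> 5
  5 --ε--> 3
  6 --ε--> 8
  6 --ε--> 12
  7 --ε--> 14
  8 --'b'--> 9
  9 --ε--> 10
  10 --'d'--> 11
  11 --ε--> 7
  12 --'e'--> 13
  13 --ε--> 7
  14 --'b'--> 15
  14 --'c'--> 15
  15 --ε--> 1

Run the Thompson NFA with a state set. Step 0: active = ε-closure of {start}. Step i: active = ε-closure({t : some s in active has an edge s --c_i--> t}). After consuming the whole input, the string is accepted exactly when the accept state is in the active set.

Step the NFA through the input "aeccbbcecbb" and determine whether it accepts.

Answer: REJECT

Steps:
initial (ε-close {0}): {0,1,2,3,4,6,8,12}
'a' @ 1: {1,3,5}  [accepting]
'e' @ 2: {}  — state set empty
rest 'ccbbcecbb' ignored (set empty)
after full input: {}  (accept=1 not in)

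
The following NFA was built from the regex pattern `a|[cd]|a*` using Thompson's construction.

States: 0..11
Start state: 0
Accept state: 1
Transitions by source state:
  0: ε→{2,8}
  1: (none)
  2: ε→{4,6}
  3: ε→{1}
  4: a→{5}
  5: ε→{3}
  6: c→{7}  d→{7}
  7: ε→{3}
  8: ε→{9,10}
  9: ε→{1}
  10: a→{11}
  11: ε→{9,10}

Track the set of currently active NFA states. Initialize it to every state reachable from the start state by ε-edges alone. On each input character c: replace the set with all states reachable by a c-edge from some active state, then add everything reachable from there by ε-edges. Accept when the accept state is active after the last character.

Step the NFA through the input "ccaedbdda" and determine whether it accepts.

initial (ε-close {0}): {0,1,2,4,6,8,9,10}
'c' @ 1: {1,3,7}  ✓accept
'c' @ 2: {}  — no active states
rest 'aedbdda' ignored (set empty)
end set {} — state 1 not in

Answer: REJECT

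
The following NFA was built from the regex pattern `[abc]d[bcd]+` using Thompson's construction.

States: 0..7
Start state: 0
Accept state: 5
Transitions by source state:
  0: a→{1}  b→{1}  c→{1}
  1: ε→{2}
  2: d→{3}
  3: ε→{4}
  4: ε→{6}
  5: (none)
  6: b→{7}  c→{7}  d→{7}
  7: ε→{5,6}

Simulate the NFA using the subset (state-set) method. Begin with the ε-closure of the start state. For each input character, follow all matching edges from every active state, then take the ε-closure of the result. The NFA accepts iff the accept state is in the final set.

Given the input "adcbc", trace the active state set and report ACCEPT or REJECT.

Answer: ACCEPT

Trace:
S₀ = ε-closure({0}) = {0}
'a' @ 1: {1,2}
'd' @ 2: {3,4,6}
'c' @ 3: {5,6,7}  (accept∈set)
'b' @ 4: {5,6,7}  (accept∈set)
'c' @ 5: {5,6,7}  (accept∈set)
final: {5,6,7}; accept 5 in set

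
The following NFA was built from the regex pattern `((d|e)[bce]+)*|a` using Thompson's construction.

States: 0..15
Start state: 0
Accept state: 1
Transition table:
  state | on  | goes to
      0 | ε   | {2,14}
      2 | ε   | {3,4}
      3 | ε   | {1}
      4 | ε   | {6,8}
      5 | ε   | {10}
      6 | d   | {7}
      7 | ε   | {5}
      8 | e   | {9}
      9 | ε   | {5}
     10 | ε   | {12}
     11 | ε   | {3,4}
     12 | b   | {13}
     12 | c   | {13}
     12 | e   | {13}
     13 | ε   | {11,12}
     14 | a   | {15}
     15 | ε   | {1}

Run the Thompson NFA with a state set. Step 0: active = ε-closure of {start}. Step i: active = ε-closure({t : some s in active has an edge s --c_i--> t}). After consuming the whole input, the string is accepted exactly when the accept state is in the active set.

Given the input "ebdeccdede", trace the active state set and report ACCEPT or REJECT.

start: ε-closure({0}) = {0,1,2,3,4,6,8,14}
'e' @ 1: {5,9,10,12}
'b' @ 2: {1,3,4,6,8,11,12,13}  (accept∈set)
'd' @ 3: {5,7,10,12}
'e' @ 4: {1,3,4,6,8,11,12,13}  (accept∈set)
'c' @ 5: {1,3,4,6,8,11,12,13}  (accept∈set)
'c' @ 6: {1,3,4,6,8,11,12,13}  (accept∈set)
'd' @ 7: {5,7,10,12}
'e' @ 8: {1,3,4,6,8,11,12,13}  (accept∈set)
'd' @ 9: {5,7,10,12}
'e' @ 10: {1,3,4,6,8,11,12,13}  (accept∈set)
after full input: {1,3,4,6,8,11,12,13}  (accept=1 in)

Answer: ACCEPT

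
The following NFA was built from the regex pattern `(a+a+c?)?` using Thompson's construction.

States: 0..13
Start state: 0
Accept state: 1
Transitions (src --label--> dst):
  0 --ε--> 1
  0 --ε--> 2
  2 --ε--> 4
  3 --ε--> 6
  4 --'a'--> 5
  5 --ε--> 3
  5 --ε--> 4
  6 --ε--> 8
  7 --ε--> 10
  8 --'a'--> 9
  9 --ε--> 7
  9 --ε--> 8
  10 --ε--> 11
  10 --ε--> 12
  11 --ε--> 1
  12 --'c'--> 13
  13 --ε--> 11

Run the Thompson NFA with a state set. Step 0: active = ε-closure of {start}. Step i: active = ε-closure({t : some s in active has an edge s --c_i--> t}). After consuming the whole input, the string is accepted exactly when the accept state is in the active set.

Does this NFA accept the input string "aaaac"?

Answer: ACCEPT

Derivation:
start: ε-closure({0}) = {0,1,2,4}
'a' @ 1: {3,4,5,6,8}
'a' @ 2: {1,3,4,5,6,7,8,9,10,11,12}  (accept∈set)
'a' @ 3: {1,3,4,5,6,7,8,9,10,11,12}  (accept∈set)
'a' @ 4: {1,3,4,5,6,7,8,9,10,11,12}  (accept∈set)
'c' @ 5: {1,11,13}  (accept∈set)
end set {1,11,13} — state 1 in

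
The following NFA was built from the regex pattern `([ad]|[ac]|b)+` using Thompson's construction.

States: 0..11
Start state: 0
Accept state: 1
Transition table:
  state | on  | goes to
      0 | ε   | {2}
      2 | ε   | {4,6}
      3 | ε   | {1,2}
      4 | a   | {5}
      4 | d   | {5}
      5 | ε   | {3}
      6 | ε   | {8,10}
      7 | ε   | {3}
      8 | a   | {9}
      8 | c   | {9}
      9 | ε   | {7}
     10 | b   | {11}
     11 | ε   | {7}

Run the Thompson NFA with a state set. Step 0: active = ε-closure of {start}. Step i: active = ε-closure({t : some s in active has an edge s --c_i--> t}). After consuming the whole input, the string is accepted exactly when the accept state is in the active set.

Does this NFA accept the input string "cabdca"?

initial (ε-close {0}): {0,2,4,6,8,10}
'c' @ 1: {1,2,3,4,6,7,8,9,10}  ✓accept
'a' @ 2: {1,2,3,4,5,6,7,8,9,10}  ✓accept
'b' @ 3: {1,2,3,4,6,7,8,10,11}  ✓accept
'd' @ 4: {1,2,3,4,5,6,8,10}  ✓accept
'c' @ 5: {1,2,3,4,6,7,8,9,10}  ✓accept
'a' @ 6: {1,2,3,4,5,6,7,8,9,10}  ✓accept
final: {1,2,3,4,5,6,7,8,9,10}; accept 1 in set

Answer: ACCEPT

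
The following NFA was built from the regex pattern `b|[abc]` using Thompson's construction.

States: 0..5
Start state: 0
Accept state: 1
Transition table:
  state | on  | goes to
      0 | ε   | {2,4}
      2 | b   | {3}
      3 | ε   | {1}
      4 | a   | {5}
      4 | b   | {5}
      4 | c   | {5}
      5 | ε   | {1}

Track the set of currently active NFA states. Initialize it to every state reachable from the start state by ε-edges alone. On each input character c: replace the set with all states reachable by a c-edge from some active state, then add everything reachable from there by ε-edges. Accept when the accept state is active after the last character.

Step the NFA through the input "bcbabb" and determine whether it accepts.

S₀ = ε-closure({0}) = {0,2,4}
'b' @ 1: {1,3,5}  [accepting]
'c' @ 2: {}  — no active states
rest 'babb' ignored (set empty)
end set {} — state 1 not in

Answer: REJECT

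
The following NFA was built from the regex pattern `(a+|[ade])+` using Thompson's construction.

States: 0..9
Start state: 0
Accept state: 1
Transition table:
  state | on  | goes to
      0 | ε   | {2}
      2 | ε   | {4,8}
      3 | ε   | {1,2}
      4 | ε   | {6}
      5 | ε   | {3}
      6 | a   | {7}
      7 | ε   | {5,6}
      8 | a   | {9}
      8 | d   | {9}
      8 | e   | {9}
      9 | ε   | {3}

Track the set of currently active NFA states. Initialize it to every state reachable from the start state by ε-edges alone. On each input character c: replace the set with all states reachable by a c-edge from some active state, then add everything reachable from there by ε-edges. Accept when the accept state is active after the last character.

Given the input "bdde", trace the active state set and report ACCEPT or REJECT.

initial (ε-close {0}): {0,2,4,6,8}
'b' @ 1: {}  — dead — no transitions
rest 'dde' ignored (set empty)
final: {}; accept 1 not in set

Answer: REJECT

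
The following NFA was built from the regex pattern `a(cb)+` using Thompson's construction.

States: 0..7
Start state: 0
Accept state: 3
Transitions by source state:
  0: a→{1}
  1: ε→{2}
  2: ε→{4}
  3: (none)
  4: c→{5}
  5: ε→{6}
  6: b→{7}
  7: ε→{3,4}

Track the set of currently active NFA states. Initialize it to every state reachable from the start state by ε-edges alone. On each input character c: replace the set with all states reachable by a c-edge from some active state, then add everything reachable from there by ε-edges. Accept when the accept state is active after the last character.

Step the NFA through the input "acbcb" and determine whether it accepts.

Answer: ACCEPT

Trace:
start: ε-closure({0}) = {0}
'a' @ 1: {1,2,4}
'c' @ 2: {5,6}
'b' @ 3: {3,4,7}  [accepting]
'c' @ 4: {5,6}
'b' @ 5: {3,4,7}  [accepting]
final: {3,4,7}; accept 3 in set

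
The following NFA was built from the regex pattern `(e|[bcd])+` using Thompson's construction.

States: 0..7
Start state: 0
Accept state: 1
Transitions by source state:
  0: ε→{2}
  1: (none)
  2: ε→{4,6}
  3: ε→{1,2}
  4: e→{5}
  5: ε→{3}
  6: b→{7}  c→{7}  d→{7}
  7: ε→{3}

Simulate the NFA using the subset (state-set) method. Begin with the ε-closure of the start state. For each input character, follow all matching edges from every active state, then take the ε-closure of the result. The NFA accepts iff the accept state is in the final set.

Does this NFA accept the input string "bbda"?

S₀ = ε-closure({0}) = {0,2,4,6}
'b' @ 1: {1,2,3,4,6,7}  (accept∈set)
'b' @ 2: {1,2,3,4,6,7}  (accept∈set)
'd' @ 3: {1,2,3,4,6,7}  (accept∈set)
'a' @ 4: {}  — no active states
final: {}; accept 1 not in set

Answer: REJECT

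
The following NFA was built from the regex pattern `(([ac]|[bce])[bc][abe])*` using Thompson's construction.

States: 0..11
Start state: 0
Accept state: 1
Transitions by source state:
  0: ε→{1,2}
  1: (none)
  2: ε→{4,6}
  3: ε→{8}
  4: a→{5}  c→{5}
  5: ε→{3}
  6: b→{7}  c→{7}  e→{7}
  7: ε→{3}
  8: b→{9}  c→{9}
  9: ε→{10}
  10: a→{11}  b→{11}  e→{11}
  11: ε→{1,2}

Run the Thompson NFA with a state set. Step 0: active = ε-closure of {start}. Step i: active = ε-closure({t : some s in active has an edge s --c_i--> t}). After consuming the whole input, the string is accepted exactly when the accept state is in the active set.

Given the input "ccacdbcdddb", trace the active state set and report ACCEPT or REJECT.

initial (ε-close {0}): {0,1,2,4,6}
'c' @ 1: {3,5,7,8}
'c' @ 2: {9,10}
'a' @ 3: {1,2,4,6,11}  ✓accept
'c' @ 4: {3,5,7,8}
'd' @ 5: {}  — no active states
rest 'bcdddb' ignored (set empty)
end set {} — state 1 not in

Answer: REJECT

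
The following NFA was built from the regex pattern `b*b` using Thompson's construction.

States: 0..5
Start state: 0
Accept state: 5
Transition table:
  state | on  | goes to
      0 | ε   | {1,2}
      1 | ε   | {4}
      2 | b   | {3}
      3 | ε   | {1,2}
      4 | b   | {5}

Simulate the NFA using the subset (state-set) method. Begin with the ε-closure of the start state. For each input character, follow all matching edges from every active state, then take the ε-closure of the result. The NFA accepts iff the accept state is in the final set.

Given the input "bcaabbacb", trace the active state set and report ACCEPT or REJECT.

S₀ = ε-closure({0}) = {0,1,2,4}
'b' @ 1: {1,2,3,4,5}  [accepting]
'c' @ 2: {}  — no active states
rest 'aabbacb' ignored (set empty)
final: {}; accept 5 not in set

Answer: REJECT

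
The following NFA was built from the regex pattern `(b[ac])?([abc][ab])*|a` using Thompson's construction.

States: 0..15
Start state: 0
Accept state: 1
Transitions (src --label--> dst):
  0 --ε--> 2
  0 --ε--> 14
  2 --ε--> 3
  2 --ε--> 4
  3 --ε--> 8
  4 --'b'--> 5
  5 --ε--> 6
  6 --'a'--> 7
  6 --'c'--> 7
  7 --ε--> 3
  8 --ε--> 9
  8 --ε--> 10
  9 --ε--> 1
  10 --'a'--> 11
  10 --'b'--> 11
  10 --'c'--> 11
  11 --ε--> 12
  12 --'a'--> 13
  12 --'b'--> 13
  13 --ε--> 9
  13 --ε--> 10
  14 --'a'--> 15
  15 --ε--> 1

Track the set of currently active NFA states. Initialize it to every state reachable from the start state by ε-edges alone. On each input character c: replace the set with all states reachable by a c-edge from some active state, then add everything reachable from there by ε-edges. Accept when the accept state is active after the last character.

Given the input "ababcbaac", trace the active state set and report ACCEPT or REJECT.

Answer: REJECT

Derivation:
start: ε-closure({0}) = {0,1,2,3,4,8,9,10,14}
'a' @ 1: {1,11,12,15}  (accept∈set)
'b' @ 2: {1,9,10,13}  (accept∈set)
'a' @ 3: {11,12}
'b' @ 4: {1,9,10,13}  (accept∈set)
'c' @ 5: {11,12}
'b' @ 6: {1,9,10,13}  (accept∈set)
'a' @ 7: {11,12}
'a' @ 8: {1,9,10,13}  (accept∈set)
'c' @ 9: {11,12}
end set {11,12} — state 1 not in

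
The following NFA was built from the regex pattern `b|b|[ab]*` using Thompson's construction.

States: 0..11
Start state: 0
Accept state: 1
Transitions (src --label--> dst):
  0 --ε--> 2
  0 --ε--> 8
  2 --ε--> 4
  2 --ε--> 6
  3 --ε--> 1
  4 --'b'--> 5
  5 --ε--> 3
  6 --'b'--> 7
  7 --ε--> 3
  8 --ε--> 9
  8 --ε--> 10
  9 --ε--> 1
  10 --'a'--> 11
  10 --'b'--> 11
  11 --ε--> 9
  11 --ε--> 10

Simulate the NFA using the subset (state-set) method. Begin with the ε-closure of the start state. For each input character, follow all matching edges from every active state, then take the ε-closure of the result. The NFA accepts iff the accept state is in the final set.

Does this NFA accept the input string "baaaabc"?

initial (ε-close {0}): {0,1,2,4,6,8,9,10}
'b' @ 1: {1,3,5,7,9,10,11}  (accept∈set)
'a' @ 2: {1,9,10,11}  (accept∈set)
'a' @ 3: {1,9,10,11}  (accept∈set)
'a' @ 4: {1,9,10,11}  (accept∈set)
'a' @ 5: {1,9,10,11}  (accept∈set)
'b' @ 6: {1,9,10,11}  (accept∈set)
'c' @ 7: {}  — state set empty
end set {} — state 1 not in

Answer: REJECT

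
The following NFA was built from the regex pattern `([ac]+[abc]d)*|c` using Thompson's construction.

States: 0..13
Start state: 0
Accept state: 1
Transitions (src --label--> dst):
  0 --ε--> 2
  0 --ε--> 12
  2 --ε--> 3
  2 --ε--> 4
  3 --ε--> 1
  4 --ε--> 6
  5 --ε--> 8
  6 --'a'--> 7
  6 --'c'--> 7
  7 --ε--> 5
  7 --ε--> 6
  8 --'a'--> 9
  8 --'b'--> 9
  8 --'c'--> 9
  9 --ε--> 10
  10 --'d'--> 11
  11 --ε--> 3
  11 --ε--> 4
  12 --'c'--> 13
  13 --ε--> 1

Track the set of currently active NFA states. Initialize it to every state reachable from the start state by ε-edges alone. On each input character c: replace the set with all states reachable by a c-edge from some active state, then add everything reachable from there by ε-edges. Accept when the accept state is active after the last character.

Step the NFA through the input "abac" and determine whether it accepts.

Answer: REJECT

Derivation:
start: ε-closure({0}) = {0,1,2,3,4,6,12}
'a' @ 1: {5,6,7,8}
'b' @ 2: {9,10}
'a' @ 3: {}  — dead — no transitions
rest 'c' ignored (set empty)
final: {}; accept 1 not in set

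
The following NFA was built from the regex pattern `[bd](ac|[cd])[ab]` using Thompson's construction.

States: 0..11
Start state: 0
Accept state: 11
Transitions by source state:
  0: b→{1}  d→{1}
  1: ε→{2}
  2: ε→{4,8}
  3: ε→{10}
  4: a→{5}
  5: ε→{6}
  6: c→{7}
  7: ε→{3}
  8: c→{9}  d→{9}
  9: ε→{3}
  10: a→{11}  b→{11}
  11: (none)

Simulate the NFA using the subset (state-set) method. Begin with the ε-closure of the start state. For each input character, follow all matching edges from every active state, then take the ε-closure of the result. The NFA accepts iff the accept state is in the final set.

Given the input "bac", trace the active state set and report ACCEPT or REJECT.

Answer: REJECT

Steps:
S₀ = ε-closure({0}) = {0}
'b' @ 1: {1,2,4,8}
'a' @ 2: {5,6}
'c' @ 3: {3,7,10}
end set {3,7,10} — state 11 not in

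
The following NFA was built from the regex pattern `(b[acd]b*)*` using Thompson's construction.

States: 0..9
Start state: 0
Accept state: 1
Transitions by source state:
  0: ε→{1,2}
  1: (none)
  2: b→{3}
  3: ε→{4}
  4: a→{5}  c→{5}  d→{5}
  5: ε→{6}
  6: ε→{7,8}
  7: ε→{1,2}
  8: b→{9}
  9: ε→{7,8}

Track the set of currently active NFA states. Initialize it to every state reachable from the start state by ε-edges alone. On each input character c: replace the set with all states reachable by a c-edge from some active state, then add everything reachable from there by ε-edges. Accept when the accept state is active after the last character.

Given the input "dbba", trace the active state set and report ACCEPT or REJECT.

initial (ε-close {0}): {0,1,2}
'd' @ 1: {}  — state set empty
rest 'bba' ignored (set empty)
final: {}; accept 1 not in set

Answer: REJECT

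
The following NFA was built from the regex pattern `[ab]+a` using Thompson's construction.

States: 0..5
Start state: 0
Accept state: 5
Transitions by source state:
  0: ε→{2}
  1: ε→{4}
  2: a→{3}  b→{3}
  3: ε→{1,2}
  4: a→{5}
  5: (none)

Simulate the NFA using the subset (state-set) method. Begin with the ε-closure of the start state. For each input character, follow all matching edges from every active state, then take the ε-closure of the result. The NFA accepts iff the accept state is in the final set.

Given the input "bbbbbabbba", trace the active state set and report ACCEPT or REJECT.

Answer: ACCEPT

Trace:
start: ε-closure({0}) = {0,2}
'b' @ 1: {1,2,3,4}
'b' @ 2: {1,2,3,4}
'b' @ 3: {1,2,3,4}
'b' @ 4: {1,2,3,4}
'b' @ 5: {1,2,3,4}
'a' @ 6: {1,2,3,4,5}  (accept∈set)
'b' @ 7: {1,2,3,4}
'b' @ 8: {1,2,3,4}
'b' @ 9: {1,2,3,4}
'a' @ 10: {1,2,3,4,5}  (accept∈set)
after full input: {1,2,3,4,5}  (accept=5 in)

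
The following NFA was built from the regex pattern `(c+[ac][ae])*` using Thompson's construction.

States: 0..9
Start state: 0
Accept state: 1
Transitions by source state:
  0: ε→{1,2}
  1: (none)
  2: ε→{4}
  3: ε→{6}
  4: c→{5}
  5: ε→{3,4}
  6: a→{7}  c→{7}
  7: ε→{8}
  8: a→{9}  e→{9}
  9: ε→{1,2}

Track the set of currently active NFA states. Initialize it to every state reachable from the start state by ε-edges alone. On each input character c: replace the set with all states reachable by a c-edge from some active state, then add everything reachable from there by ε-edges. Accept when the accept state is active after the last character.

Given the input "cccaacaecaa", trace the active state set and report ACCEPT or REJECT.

Answer: ACCEPT

Trace:
S₀ = ε-closure({0}) = {0,1,2,4}
'c' @ 1: {3,4,5,6}
'c' @ 2: {3,4,5,6,7,8}
'c' @ 3: {3,4,5,6,7,8}
'a' @ 4: {1,2,4,7,8,9}  ✓accept
'a' @ 5: {1,2,4,9}  ✓accept
'c' @ 6: {3,4,5,6}
'a' @ 7: {7,8}
'e' @ 8: {1,2,4,9}  ✓accept
'c' @ 9: {3,4,5,6}
'a' @ 10: {7,8}
'a' @ 11: {1,2,4,9}  ✓accept
end set {1,2,4,9} — state 1 in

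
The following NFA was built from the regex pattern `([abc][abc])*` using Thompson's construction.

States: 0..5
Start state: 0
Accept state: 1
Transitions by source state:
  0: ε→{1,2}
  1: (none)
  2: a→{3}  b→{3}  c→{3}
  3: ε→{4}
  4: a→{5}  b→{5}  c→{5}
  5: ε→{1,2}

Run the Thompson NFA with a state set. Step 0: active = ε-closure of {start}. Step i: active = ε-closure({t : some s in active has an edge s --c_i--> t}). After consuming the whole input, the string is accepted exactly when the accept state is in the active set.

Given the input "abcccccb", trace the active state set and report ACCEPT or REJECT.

Answer: ACCEPT

Derivation:
S₀ = ε-closure({0}) = {0,1,2}
'a' @ 1: {3,4}
'b' @ 2: {1,2,5}  ✓accept
'c' @ 3: {3,4}
'c' @ 4: {1,2,5}  ✓accept
'c' @ 5: {3,4}
'c' @ 6: {1,2,5}  ✓accept
'c' @ 7: {3,4}
'b' @ 8: {1,2,5}  ✓accept
end set {1,2,5} — state 1 in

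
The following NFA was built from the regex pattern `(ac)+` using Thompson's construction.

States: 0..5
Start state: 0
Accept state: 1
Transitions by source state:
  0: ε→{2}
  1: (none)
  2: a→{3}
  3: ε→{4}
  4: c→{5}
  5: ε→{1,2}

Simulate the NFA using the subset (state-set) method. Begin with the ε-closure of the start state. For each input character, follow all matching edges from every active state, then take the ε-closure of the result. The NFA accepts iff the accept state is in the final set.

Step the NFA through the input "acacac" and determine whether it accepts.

Answer: ACCEPT

Derivation:
S₀ = ε-closure({0}) = {0,2}
'a' @ 1: {3,4}
'c' @ 2: {1,2,5}  (accept∈set)
'a' @ 3: {3,4}
'c' @ 4: {1,2,5}  (accept∈set)
'a' @ 5: {3,4}
'c' @ 6: {1,2,5}  (accept∈set)
after full input: {1,2,5}  (accept=1 in)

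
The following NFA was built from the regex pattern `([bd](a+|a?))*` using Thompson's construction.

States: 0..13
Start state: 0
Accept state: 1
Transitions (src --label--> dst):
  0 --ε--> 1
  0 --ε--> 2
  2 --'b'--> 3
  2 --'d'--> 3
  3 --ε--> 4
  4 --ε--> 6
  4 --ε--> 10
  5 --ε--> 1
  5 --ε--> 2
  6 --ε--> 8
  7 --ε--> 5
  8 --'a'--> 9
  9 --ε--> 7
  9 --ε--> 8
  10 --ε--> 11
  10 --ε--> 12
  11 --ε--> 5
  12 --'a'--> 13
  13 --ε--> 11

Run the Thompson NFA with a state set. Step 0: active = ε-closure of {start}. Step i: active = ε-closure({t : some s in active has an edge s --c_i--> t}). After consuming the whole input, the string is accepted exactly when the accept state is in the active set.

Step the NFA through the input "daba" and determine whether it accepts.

start: ε-closure({0}) = {0,1,2}
'd' @ 1: {1,2,3,4,5,6,8,10,11,12}  [accepting]
'a' @ 2: {1,2,5,7,8,9,11,13}  [accepting]
'b' @ 3: {1,2,3,4,5,6,8,10,11,12}  [accepting]
'a' @ 4: {1,2,5,7,8,9,11,13}  [accepting]
final: {1,2,5,7,8,9,11,13}; accept 1 in set

Answer: ACCEPT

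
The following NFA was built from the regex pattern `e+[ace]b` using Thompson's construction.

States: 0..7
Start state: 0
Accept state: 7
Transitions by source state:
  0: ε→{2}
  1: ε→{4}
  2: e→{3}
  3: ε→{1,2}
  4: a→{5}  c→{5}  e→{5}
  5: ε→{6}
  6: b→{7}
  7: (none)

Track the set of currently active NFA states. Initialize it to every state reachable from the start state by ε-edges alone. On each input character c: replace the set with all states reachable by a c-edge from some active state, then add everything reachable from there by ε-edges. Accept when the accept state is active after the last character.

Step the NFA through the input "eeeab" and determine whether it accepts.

S₀ = ε-closure({0}) = {0,2}
'e' @ 1: {1,2,3,4}
'e' @ 2: {1,2,3,4,5,6}
'e' @ 3: {1,2,3,4,5,6}
'a' @ 4: {5,6}
'b' @ 5: {7}  ✓accept
final: {7}; accept 7 in set

Answer: ACCEPT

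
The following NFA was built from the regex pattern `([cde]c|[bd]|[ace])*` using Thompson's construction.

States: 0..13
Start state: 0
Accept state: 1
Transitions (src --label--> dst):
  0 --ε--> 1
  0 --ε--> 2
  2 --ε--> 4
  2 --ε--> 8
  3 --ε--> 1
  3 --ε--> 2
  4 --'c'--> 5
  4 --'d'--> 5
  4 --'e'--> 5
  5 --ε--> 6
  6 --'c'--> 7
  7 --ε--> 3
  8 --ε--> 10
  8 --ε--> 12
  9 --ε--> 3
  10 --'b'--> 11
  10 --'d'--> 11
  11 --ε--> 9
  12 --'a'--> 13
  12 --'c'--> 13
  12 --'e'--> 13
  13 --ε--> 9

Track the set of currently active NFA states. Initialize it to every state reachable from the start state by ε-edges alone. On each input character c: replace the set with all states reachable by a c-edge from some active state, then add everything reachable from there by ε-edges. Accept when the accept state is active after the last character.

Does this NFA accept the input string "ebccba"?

initial (ε-close {0}): {0,1,2,4,8,10,12}
'e' @ 1: {1,2,3,4,5,6,8,9,10,12,13}  ✓accept
'b' @ 2: {1,2,3,4,8,9,10,11,12}  ✓accept
'c' @ 3: {1,2,3,4,5,6,8,9,10,12,13}  ✓accept
'c' @ 4: {1,2,3,4,5,6,7,8,9,10,12,13}  ✓accept
'b' @ 5: {1,2,3,4,8,9,10,11,12}  ✓accept
'a' @ 6: {1,2,3,4,8,9,10,12,13}  ✓accept
final: {1,2,3,4,8,9,10,12,13}; accept 1 in set

Answer: ACCEPT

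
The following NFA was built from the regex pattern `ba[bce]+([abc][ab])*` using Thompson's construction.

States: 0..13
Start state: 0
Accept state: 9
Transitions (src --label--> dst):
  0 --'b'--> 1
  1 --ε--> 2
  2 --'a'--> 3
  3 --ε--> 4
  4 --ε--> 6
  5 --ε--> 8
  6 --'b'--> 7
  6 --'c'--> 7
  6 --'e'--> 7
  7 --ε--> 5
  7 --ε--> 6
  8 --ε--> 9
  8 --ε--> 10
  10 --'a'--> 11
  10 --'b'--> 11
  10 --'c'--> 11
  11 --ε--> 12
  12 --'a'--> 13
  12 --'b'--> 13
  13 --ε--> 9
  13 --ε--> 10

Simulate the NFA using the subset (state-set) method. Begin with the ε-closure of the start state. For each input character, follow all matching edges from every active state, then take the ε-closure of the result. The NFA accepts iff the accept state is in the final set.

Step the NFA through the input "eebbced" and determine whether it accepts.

Answer: REJECT

Trace:
start: ε-closure({0}) = {0}
'e' @ 1: {}  — no active states
rest 'ebbced' ignored (set empty)
end set {} — state 9 not in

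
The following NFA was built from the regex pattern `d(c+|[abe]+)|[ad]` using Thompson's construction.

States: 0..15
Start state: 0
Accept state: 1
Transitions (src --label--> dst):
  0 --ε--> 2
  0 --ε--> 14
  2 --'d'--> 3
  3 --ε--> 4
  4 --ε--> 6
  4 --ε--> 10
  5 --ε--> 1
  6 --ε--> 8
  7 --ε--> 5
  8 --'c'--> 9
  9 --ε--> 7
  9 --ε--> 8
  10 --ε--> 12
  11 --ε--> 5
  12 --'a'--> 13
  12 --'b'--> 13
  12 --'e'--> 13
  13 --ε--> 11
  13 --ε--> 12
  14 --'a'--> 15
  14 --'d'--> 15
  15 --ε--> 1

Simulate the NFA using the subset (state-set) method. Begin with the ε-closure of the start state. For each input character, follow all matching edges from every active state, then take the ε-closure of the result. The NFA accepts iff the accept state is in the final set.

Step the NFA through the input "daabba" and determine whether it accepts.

start: ε-closure({0}) = {0,2,14}
'd' @ 1: {1,3,4,6,8,10,12,15}  (accept∈set)
'a' @ 2: {1,5,11,12,13}  (accept∈set)
'a' @ 3: {1,5,11,12,13}  (accept∈set)
'b' @ 4: {1,5,11,12,13}  (accept∈set)
'b' @ 5: {1,5,11,12,13}  (accept∈set)
'a' @ 6: {1,5,11,12,13}  (accept∈set)
after full input: {1,5,11,12,13}  (accept=1 in)

Answer: ACCEPT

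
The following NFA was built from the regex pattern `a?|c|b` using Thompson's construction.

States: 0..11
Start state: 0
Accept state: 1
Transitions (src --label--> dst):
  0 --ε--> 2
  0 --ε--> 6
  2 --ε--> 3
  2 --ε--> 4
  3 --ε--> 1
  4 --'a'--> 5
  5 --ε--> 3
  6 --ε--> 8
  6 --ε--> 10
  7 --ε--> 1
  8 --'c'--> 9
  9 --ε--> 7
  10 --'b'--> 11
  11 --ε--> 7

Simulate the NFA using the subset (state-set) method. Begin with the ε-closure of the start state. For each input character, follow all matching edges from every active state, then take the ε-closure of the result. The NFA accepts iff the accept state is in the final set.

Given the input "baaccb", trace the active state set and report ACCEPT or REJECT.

S₀ = ε-closure({0}) = {0,1,2,3,4,6,8,10}
'b' @ 1: {1,7,11}  ✓accept
'a' @ 2: {}  — no active states
rest 'accb' ignored (set empty)
final: {}; accept 1 not in set

Answer: REJECT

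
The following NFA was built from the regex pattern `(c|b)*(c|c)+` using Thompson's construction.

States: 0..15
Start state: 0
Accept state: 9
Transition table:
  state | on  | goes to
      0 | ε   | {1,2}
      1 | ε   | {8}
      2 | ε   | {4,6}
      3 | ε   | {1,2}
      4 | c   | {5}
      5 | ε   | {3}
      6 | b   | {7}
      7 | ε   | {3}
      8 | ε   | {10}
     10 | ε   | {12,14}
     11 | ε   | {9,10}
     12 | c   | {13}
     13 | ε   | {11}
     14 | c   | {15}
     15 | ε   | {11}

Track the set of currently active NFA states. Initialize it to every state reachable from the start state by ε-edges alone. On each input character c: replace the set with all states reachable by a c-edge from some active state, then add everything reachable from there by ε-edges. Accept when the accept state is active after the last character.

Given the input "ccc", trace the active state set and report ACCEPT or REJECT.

S₀ = ε-closure({0}) = {0,1,2,4,6,8,10,12,14}
'c' @ 1: {1,2,3,4,5,6,8,9,10,11,12,13,14,15}  (accept∈set)
'c' @ 2: {1,2,3,4,5,6,8,9,10,11,12,13,14,15}  (accept∈set)
'c' @ 3: {1,2,3,4,5,6,8,9,10,11,12,13,14,15}  (accept∈set)
end set {1,2,3,4,5,6,8,9,10,11,12,13,14,15} — state 9 in

Answer: ACCEPT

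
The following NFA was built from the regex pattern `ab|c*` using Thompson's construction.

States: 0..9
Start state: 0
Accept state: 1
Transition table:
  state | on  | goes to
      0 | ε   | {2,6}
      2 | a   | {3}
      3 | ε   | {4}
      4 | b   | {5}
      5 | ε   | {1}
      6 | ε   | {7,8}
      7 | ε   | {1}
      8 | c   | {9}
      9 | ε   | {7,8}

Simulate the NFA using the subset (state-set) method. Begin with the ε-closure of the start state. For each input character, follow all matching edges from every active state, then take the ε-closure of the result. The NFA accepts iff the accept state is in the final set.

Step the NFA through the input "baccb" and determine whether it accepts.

initial (ε-close {0}): {0,1,2,6,7,8}
'b' @ 1: {}  — dead — no transitions
rest 'accb' ignored (set empty)
after full input: {}  (accept=1 not in)

Answer: REJECT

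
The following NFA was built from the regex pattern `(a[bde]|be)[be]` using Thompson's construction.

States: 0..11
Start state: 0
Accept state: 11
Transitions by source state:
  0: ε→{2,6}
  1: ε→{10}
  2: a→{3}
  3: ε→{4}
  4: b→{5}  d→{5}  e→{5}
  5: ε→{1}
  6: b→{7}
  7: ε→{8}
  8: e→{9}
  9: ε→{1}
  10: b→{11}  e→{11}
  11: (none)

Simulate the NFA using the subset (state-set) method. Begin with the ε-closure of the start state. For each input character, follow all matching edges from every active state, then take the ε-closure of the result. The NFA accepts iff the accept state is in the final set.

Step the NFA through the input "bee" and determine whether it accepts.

Answer: ACCEPT

Trace:
S₀ = ε-closure({0}) = {0,2,6}
'b' @ 1: {7,8}
'e' @ 2: {1,9,10}
'e' @ 3: {11}  ✓accept
final: {11}; accept 11 in set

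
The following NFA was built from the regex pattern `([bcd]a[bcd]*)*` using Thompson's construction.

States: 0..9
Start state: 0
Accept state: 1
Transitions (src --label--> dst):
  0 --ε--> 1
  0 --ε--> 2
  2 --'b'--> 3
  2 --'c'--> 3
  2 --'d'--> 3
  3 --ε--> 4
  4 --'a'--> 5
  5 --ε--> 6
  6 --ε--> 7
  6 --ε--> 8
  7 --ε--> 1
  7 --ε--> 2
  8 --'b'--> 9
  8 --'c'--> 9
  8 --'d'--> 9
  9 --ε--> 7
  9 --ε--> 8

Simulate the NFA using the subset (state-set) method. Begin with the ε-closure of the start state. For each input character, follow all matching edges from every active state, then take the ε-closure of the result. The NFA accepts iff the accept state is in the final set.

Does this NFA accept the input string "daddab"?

Answer: ACCEPT

Steps:
start: ε-closure({0}) = {0,1,2}
'd' @ 1: {3,4}
'a' @ 2: {1,2,5,6,7,8}  (accept∈set)
'd' @ 3: {1,2,3,4,7,8,9}  (accept∈set)
'd' @ 4: {1,2,3,4,7,8,9}  (accept∈set)
'a' @ 5: {1,2,5,6,7,8}  (accept∈set)
'b' @ 6: {1,2,3,4,7,8,9}  (accept∈set)
after full input: {1,2,3,4,7,8,9}  (accept=1 in)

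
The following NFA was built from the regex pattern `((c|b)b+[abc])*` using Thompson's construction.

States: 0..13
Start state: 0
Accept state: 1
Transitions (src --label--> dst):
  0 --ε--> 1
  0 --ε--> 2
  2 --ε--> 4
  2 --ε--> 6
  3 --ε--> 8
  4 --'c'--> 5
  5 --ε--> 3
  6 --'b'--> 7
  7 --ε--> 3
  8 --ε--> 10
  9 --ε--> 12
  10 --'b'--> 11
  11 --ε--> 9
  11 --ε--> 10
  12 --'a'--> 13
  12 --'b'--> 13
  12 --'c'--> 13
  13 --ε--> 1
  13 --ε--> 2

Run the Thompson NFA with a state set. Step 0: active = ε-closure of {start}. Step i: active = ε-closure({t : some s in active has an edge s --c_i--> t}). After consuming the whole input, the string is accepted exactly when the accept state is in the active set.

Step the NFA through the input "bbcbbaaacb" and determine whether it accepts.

initial (ε-close {0}): {0,1,2,4,6}
'b' @ 1: {3,7,8,10}
'b' @ 2: {9,10,11,12}
'c' @ 3: {1,2,4,6,13}  [accepting]
'b' @ 4: {3,7,8,10}
'b' @ 5: {9,10,11,12}
'a' @ 6: {1,2,4,6,13}  [accepting]
'a' @ 7: {}  — state set empty
rest 'acb' ignored (set empty)
end set {} — state 1 not in

Answer: REJECT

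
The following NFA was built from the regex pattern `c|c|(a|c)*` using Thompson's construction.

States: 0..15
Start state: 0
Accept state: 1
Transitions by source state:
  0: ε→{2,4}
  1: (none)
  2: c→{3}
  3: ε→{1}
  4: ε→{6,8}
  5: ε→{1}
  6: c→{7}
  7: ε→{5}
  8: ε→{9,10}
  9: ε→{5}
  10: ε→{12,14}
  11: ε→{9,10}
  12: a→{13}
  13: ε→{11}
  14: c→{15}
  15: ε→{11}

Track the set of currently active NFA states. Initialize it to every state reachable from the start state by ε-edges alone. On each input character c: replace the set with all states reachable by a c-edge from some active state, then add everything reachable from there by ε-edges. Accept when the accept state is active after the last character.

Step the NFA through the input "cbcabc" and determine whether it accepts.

Answer: REJECT

Steps:
S₀ = ε-closure({0}) = {0,1,2,4,5,6,8,9,10,12,14}
'c' @ 1: {1,3,5,7,9,10,11,12,14,15}  ✓accept
'b' @ 2: {}  — dead — no transitions
rest 'cabc' ignored (set empty)
final: {}; accept 1 not in set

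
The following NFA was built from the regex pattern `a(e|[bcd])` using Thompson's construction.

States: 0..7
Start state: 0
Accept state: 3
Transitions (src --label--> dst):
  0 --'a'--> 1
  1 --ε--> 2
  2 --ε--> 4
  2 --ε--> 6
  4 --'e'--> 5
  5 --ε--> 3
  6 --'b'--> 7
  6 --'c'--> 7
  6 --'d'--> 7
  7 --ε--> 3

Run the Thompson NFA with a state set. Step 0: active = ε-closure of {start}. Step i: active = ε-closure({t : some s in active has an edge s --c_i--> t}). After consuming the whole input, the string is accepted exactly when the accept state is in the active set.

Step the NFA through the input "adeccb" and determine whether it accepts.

Answer: REJECT

Steps:
start: ε-closure({0}) = {0}
'a' @ 1: {1,2,4,6}
'd' @ 2: {3,7}  ✓accept
'e' @ 3: {}  — state set empty
rest 'ccb' ignored (set empty)
end set {} — state 3 not in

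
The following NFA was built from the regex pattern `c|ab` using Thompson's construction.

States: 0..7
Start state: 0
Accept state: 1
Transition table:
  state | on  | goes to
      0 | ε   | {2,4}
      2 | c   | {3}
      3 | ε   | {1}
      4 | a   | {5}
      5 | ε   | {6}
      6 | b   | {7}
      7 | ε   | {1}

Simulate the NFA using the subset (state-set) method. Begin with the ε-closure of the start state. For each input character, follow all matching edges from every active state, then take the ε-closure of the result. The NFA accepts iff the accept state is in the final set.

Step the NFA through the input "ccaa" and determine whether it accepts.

Answer: REJECT

Trace:
initial (ε-close {0}): {0,2,4}
'c' @ 1: {1,3}  ✓accept
'c' @ 2: {}  — dead — no transitions
rest 'aa' ignored (set empty)
after full input: {}  (accept=1 not in)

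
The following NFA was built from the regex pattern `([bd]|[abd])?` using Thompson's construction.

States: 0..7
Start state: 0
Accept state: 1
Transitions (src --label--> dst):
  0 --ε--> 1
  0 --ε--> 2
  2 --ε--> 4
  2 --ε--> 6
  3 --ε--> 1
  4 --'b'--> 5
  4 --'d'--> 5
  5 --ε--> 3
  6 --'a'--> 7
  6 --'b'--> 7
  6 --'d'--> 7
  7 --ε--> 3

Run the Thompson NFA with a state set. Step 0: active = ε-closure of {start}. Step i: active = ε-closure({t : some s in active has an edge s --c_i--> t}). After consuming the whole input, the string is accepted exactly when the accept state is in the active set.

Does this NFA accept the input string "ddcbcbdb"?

Answer: REJECT

Derivation:
initial (ε-close {0}): {0,1,2,4,6}
'd' @ 1: {1,3,5,7}  ✓accept
'd' @ 2: {}  — state set empty
rest 'cbcbdb' ignored (set empty)
end set {} — state 1 not in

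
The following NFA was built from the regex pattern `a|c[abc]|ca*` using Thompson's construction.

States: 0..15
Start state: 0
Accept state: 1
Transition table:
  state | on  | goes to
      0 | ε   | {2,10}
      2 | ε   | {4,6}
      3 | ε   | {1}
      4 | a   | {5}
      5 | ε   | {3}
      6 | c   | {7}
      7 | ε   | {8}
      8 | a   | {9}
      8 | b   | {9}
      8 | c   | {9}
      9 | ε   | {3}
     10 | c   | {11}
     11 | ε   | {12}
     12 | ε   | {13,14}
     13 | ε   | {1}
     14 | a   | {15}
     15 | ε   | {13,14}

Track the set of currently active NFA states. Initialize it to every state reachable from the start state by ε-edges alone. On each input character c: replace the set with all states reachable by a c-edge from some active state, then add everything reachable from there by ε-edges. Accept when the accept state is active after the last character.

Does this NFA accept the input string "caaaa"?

Answer: ACCEPT

Steps:
start: ε-closure({0}) = {0,2,4,6,10}
'c' @ 1: {1,7,8,11,12,13,14}  (accept∈set)
'a' @ 2: {1,3,9,13,14,15}  (accept∈set)
'a' @ 3: {1,13,14,15}  (accept∈set)
'a' @ 4: {1,13,14,15}  (accept∈set)
'a' @ 5: {1,13,14,15}  (accept∈set)
final: {1,13,14,15}; accept 1 in set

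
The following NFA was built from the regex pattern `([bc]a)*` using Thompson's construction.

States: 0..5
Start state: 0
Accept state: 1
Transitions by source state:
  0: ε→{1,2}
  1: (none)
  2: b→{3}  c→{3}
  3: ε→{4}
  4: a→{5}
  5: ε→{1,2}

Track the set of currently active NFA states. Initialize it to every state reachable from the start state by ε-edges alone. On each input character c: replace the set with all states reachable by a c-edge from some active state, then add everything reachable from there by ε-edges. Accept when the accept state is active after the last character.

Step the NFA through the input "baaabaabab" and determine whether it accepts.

start: ε-closure({0}) = {0,1,2}
'b' @ 1: {3,4}
'a' @ 2: {1,2,5}  ✓accept
'a' @ 3: {}  — dead — no transitions
rest 'abaabab' ignored (set empty)
final: {}; accept 1 not in set

Answer: REJECT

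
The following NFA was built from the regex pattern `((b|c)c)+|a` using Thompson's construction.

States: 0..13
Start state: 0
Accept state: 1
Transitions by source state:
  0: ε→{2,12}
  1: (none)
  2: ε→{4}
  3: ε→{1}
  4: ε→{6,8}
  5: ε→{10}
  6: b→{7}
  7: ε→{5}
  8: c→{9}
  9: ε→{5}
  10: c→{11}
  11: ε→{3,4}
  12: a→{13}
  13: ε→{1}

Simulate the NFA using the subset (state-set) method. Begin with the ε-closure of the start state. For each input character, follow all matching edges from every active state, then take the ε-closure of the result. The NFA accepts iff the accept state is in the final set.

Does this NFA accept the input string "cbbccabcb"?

start: ε-closure({0}) = {0,2,4,6,8,12}
'c' @ 1: {5,9,10}
'b' @ 2: {}  — no active states
rest 'bccabcb' ignored (set empty)
end set {} — state 1 not in

Answer: REJECT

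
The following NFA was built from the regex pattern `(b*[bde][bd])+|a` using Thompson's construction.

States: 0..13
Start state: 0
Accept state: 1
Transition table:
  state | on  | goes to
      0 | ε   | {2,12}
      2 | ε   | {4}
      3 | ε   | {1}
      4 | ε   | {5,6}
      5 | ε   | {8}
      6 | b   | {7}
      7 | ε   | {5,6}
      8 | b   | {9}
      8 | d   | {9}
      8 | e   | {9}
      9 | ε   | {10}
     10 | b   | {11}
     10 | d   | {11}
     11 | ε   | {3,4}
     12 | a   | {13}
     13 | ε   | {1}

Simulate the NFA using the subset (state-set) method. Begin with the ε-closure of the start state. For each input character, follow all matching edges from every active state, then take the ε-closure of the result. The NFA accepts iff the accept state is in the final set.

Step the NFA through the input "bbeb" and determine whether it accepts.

S₀ = ε-closure({0}) = {0,2,4,5,6,8,12}
'b' @ 1: {5,6,7,8,9,10}
'b' @ 2: {1,3,4,5,6,7,8,9,10,11}  [accepting]
'e' @ 3: {9,10}
'b' @ 4: {1,3,4,5,6,8,11}  [accepting]
end set {1,3,4,5,6,8,11} — state 1 in

Answer: ACCEPT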